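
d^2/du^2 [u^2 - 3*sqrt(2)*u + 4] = 2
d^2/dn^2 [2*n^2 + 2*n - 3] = 4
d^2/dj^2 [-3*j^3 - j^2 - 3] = -18*j - 2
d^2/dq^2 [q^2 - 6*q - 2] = 2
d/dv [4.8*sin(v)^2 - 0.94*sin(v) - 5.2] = (9.6*sin(v) - 0.94)*cos(v)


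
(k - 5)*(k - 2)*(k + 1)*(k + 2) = k^4 - 4*k^3 - 9*k^2 + 16*k + 20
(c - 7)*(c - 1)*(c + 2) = c^3 - 6*c^2 - 9*c + 14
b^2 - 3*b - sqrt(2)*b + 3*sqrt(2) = (b - 3)*(b - sqrt(2))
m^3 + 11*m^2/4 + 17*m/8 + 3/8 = (m + 1/4)*(m + 1)*(m + 3/2)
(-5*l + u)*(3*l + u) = -15*l^2 - 2*l*u + u^2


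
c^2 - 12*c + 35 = (c - 7)*(c - 5)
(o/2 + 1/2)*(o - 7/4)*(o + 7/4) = o^3/2 + o^2/2 - 49*o/32 - 49/32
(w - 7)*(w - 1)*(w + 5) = w^3 - 3*w^2 - 33*w + 35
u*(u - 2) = u^2 - 2*u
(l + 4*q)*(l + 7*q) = l^2 + 11*l*q + 28*q^2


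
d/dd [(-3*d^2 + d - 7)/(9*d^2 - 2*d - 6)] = (-3*d^2 + 162*d - 20)/(81*d^4 - 36*d^3 - 104*d^2 + 24*d + 36)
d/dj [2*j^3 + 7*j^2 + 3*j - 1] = 6*j^2 + 14*j + 3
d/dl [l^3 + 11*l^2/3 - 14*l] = 3*l^2 + 22*l/3 - 14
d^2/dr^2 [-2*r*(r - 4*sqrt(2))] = -4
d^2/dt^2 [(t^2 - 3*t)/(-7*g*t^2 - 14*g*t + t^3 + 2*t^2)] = 2*(-t*(7*g*t + 14*g - t^2 - 2*t)^2 - (t - 3)*(14*g*t + 14*g - 3*t^2 - 4*t)^2 + (-t*(t - 3)*(-7*g + 3*t + 2) + (2*t - 3)*(14*g*t + 14*g - 3*t^2 - 4*t))*(7*g*t + 14*g - t^2 - 2*t))/(t^2*(7*g*t + 14*g - t^2 - 2*t)^3)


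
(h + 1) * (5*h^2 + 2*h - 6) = 5*h^3 + 7*h^2 - 4*h - 6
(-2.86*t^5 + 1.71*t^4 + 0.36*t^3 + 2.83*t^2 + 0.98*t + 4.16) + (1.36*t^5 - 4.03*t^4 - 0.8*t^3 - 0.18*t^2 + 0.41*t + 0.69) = -1.5*t^5 - 2.32*t^4 - 0.44*t^3 + 2.65*t^2 + 1.39*t + 4.85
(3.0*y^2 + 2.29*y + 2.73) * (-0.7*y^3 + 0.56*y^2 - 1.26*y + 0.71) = -2.1*y^5 + 0.0770000000000002*y^4 - 4.4086*y^3 + 0.7734*y^2 - 1.8139*y + 1.9383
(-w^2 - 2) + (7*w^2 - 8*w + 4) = 6*w^2 - 8*w + 2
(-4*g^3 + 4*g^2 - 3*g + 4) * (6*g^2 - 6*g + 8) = -24*g^5 + 48*g^4 - 74*g^3 + 74*g^2 - 48*g + 32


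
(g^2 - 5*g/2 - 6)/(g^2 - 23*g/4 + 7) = 2*(2*g + 3)/(4*g - 7)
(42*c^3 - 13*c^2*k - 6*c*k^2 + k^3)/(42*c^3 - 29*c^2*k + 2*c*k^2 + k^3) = (21*c^2 + 4*c*k - k^2)/(21*c^2 - 4*c*k - k^2)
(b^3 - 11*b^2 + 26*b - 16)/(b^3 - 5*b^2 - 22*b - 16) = (b^2 - 3*b + 2)/(b^2 + 3*b + 2)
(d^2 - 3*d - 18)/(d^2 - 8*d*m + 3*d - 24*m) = (d - 6)/(d - 8*m)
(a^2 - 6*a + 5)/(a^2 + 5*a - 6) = (a - 5)/(a + 6)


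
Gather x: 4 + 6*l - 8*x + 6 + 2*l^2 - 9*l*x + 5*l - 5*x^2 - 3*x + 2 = 2*l^2 + 11*l - 5*x^2 + x*(-9*l - 11) + 12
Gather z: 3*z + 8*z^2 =8*z^2 + 3*z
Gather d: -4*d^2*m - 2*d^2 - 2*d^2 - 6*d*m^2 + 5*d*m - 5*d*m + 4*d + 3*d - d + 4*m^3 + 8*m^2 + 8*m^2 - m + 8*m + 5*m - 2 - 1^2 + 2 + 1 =d^2*(-4*m - 4) + d*(6 - 6*m^2) + 4*m^3 + 16*m^2 + 12*m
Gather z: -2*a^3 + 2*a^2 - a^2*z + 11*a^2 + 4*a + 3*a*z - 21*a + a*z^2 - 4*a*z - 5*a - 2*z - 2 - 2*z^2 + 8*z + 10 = -2*a^3 + 13*a^2 - 22*a + z^2*(a - 2) + z*(-a^2 - a + 6) + 8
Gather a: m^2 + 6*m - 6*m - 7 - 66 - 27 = m^2 - 100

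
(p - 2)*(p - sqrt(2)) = p^2 - 2*p - sqrt(2)*p + 2*sqrt(2)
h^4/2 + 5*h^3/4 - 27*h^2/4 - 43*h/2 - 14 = (h/2 + 1)*(h - 4)*(h + 1)*(h + 7/2)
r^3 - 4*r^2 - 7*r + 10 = (r - 5)*(r - 1)*(r + 2)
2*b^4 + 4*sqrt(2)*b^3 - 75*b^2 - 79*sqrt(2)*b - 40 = (b - 4*sqrt(2))*(b + 5*sqrt(2))*(sqrt(2)*b + 1)^2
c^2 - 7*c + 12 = (c - 4)*(c - 3)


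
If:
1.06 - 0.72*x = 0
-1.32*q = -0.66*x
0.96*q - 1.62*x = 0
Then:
No Solution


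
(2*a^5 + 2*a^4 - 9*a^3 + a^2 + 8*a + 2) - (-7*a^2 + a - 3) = 2*a^5 + 2*a^4 - 9*a^3 + 8*a^2 + 7*a + 5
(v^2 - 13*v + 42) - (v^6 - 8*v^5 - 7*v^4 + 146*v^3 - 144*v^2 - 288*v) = -v^6 + 8*v^5 + 7*v^4 - 146*v^3 + 145*v^2 + 275*v + 42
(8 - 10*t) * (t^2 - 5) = -10*t^3 + 8*t^2 + 50*t - 40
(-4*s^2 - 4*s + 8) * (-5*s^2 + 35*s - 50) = 20*s^4 - 120*s^3 + 20*s^2 + 480*s - 400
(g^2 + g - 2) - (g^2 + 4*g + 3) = -3*g - 5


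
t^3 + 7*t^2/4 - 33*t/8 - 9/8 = (t - 3/2)*(t + 1/4)*(t + 3)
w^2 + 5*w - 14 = (w - 2)*(w + 7)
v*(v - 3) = v^2 - 3*v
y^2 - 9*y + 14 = (y - 7)*(y - 2)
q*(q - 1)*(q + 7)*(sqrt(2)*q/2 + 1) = sqrt(2)*q^4/2 + q^3 + 3*sqrt(2)*q^3 - 7*sqrt(2)*q^2/2 + 6*q^2 - 7*q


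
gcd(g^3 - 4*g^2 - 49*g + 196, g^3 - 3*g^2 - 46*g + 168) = g^2 + 3*g - 28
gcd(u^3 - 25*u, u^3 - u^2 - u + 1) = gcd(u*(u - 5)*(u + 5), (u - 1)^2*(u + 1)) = 1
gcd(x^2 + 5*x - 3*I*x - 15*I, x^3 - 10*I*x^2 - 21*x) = x - 3*I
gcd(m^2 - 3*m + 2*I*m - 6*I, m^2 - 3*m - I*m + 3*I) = m - 3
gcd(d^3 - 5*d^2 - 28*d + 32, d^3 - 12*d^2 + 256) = d^2 - 4*d - 32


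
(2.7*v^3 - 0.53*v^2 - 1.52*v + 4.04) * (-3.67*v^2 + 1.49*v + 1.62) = -9.909*v^5 + 5.9681*v^4 + 9.1627*v^3 - 17.9502*v^2 + 3.5572*v + 6.5448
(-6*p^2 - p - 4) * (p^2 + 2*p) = -6*p^4 - 13*p^3 - 6*p^2 - 8*p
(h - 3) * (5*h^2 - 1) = 5*h^3 - 15*h^2 - h + 3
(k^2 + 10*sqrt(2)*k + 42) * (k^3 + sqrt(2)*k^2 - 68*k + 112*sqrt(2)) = k^5 + 11*sqrt(2)*k^4 - 6*k^3 - 526*sqrt(2)*k^2 - 616*k + 4704*sqrt(2)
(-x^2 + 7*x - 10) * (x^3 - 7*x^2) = -x^5 + 14*x^4 - 59*x^3 + 70*x^2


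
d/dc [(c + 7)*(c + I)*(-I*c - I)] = -3*I*c^2 + c*(2 - 16*I) + 8 - 7*I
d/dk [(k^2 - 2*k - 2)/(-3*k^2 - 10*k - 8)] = 4*(-4*k^2 - 7*k - 1)/(9*k^4 + 60*k^3 + 148*k^2 + 160*k + 64)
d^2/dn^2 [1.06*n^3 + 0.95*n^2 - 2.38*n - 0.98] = 6.36*n + 1.9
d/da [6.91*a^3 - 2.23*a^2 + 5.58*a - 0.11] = 20.73*a^2 - 4.46*a + 5.58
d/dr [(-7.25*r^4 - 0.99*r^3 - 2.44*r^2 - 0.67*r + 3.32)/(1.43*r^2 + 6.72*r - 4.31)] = (-20.735*r^5 - 147.5757*r^4 + 111.6844*r^3 - 2.638*r^2 + 11.5376*r - 19.4227)/(2.0449*r^4 + 19.2192*r^3 + 32.8318*r^2 - 57.9264*r + 18.5761)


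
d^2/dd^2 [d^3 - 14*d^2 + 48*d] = 6*d - 28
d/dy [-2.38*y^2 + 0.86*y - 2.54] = 0.86 - 4.76*y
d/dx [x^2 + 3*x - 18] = 2*x + 3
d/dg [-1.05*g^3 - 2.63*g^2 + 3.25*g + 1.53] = -3.15*g^2 - 5.26*g + 3.25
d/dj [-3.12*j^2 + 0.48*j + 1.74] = 0.48 - 6.24*j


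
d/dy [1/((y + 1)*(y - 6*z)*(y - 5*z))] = (-(y + 1)*(y - 6*z) - (y + 1)*(y - 5*z) - (y - 6*z)*(y - 5*z))/((y + 1)^2*(y - 6*z)^2*(y - 5*z)^2)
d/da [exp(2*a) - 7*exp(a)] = (2*exp(a) - 7)*exp(a)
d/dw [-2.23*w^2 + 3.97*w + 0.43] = 3.97 - 4.46*w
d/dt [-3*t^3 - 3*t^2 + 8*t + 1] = -9*t^2 - 6*t + 8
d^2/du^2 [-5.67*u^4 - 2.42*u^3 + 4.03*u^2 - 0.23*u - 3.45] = -68.04*u^2 - 14.52*u + 8.06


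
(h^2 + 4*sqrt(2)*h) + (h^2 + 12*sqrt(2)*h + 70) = 2*h^2 + 16*sqrt(2)*h + 70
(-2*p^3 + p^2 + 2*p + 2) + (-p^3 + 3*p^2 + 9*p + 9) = -3*p^3 + 4*p^2 + 11*p + 11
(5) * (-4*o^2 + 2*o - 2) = -20*o^2 + 10*o - 10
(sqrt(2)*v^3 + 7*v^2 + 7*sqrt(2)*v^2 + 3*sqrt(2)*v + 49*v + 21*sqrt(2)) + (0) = sqrt(2)*v^3 + 7*v^2 + 7*sqrt(2)*v^2 + 3*sqrt(2)*v + 49*v + 21*sqrt(2)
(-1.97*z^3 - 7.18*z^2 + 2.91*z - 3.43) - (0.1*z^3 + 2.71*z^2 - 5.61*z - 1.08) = -2.07*z^3 - 9.89*z^2 + 8.52*z - 2.35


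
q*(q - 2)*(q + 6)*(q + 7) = q^4 + 11*q^3 + 16*q^2 - 84*q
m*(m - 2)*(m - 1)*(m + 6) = m^4 + 3*m^3 - 16*m^2 + 12*m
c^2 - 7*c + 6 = (c - 6)*(c - 1)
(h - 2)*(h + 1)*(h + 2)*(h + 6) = h^4 + 7*h^3 + 2*h^2 - 28*h - 24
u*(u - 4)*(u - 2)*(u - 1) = u^4 - 7*u^3 + 14*u^2 - 8*u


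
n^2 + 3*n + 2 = (n + 1)*(n + 2)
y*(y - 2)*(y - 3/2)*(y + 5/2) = y^4 - y^3 - 23*y^2/4 + 15*y/2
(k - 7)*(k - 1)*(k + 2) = k^3 - 6*k^2 - 9*k + 14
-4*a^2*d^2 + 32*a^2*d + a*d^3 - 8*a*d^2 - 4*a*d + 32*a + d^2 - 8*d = (-4*a + d)*(d - 8)*(a*d + 1)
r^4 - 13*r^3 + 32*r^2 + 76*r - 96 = (r - 8)*(r - 6)*(r - 1)*(r + 2)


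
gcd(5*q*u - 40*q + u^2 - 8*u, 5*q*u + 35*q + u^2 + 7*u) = 5*q + u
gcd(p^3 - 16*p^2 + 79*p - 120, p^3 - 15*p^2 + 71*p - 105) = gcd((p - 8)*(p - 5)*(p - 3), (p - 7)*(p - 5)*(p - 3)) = p^2 - 8*p + 15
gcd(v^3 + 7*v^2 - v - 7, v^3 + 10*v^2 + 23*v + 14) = v^2 + 8*v + 7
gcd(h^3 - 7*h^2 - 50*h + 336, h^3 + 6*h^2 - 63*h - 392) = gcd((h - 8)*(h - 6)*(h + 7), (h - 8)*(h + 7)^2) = h^2 - h - 56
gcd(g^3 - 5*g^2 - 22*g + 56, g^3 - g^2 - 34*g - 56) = g^2 - 3*g - 28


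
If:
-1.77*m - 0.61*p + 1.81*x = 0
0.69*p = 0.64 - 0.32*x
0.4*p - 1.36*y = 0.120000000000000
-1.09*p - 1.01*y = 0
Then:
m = 1.88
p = 0.06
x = 1.86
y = -0.07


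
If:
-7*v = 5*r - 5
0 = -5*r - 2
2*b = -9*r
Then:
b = 9/5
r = -2/5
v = 1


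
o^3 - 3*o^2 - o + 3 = (o - 3)*(o - 1)*(o + 1)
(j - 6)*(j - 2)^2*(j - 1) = j^4 - 11*j^3 + 38*j^2 - 52*j + 24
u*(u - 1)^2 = u^3 - 2*u^2 + u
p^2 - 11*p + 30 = (p - 6)*(p - 5)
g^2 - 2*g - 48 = (g - 8)*(g + 6)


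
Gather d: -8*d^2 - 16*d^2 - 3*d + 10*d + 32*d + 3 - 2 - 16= -24*d^2 + 39*d - 15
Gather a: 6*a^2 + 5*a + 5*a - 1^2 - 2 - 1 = 6*a^2 + 10*a - 4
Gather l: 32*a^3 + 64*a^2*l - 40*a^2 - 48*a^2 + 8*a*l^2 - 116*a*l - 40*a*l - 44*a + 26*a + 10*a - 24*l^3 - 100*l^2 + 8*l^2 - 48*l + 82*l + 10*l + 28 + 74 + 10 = 32*a^3 - 88*a^2 - 8*a - 24*l^3 + l^2*(8*a - 92) + l*(64*a^2 - 156*a + 44) + 112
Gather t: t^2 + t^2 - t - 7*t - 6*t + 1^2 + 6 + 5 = 2*t^2 - 14*t + 12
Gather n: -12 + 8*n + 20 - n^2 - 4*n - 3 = -n^2 + 4*n + 5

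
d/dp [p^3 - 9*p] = 3*p^2 - 9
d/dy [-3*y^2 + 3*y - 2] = 3 - 6*y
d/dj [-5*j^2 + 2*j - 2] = 2 - 10*j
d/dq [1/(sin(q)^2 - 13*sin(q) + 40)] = (13 - 2*sin(q))*cos(q)/(sin(q)^2 - 13*sin(q) + 40)^2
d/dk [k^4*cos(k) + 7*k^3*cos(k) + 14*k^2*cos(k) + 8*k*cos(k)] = -k^4*sin(k) - 7*k^3*sin(k) + 4*k^3*cos(k) - 14*k^2*sin(k) + 21*k^2*cos(k) - 8*k*sin(k) + 28*k*cos(k) + 8*cos(k)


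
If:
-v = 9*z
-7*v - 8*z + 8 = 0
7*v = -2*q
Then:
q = -252/55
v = 72/55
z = -8/55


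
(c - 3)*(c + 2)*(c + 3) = c^3 + 2*c^2 - 9*c - 18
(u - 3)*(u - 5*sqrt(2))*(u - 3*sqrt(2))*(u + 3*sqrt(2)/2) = u^4 - 13*sqrt(2)*u^3/2 - 3*u^3 + 6*u^2 + 39*sqrt(2)*u^2/2 - 18*u + 45*sqrt(2)*u - 135*sqrt(2)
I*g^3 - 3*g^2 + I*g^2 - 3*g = g*(g + 3*I)*(I*g + I)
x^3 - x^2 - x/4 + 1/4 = (x - 1)*(x - 1/2)*(x + 1/2)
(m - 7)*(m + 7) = m^2 - 49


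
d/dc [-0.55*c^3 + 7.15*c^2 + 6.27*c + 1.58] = -1.65*c^2 + 14.3*c + 6.27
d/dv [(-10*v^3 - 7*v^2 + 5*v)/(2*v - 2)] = (-20*v^3 + 23*v^2 + 14*v - 5)/(2*(v^2 - 2*v + 1))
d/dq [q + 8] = 1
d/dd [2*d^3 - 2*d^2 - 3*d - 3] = 6*d^2 - 4*d - 3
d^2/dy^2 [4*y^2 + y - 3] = 8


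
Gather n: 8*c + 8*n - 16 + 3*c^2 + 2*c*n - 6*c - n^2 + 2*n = 3*c^2 + 2*c - n^2 + n*(2*c + 10) - 16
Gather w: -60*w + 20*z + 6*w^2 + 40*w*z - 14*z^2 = 6*w^2 + w*(40*z - 60) - 14*z^2 + 20*z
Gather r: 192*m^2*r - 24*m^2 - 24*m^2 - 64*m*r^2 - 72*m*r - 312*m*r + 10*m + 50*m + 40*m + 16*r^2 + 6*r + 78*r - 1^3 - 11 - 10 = -48*m^2 + 100*m + r^2*(16 - 64*m) + r*(192*m^2 - 384*m + 84) - 22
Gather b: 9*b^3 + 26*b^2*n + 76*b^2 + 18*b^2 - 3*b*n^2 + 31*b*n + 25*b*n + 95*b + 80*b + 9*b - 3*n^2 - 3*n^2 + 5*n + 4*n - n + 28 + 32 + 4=9*b^3 + b^2*(26*n + 94) + b*(-3*n^2 + 56*n + 184) - 6*n^2 + 8*n + 64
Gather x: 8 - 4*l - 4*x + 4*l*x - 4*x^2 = -4*l - 4*x^2 + x*(4*l - 4) + 8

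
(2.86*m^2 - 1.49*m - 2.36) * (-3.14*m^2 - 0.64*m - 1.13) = -8.9804*m^4 + 2.8482*m^3 + 5.1322*m^2 + 3.1941*m + 2.6668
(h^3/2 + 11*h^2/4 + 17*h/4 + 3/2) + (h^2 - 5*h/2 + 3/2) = h^3/2 + 15*h^2/4 + 7*h/4 + 3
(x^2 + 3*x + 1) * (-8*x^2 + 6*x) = -8*x^4 - 18*x^3 + 10*x^2 + 6*x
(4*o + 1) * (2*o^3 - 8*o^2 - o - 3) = 8*o^4 - 30*o^3 - 12*o^2 - 13*o - 3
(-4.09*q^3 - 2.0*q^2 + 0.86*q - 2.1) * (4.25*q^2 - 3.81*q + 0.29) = -17.3825*q^5 + 7.0829*q^4 + 10.0889*q^3 - 12.7816*q^2 + 8.2504*q - 0.609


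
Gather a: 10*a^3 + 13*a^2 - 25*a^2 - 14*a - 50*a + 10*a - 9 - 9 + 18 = 10*a^3 - 12*a^2 - 54*a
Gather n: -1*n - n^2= -n^2 - n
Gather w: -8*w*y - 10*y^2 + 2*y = -8*w*y - 10*y^2 + 2*y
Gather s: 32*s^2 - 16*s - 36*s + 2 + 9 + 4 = 32*s^2 - 52*s + 15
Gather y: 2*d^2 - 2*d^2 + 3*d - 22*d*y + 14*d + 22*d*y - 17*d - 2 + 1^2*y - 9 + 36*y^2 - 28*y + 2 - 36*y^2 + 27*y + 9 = 0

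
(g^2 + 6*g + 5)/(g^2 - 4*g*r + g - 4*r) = (-g - 5)/(-g + 4*r)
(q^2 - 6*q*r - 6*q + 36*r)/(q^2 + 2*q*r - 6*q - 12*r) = (q - 6*r)/(q + 2*r)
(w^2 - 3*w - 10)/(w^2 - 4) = (w - 5)/(w - 2)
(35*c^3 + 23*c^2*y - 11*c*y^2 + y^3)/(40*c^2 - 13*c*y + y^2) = (-7*c^2 - 6*c*y + y^2)/(-8*c + y)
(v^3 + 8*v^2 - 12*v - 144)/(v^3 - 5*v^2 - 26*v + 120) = (v^2 + 12*v + 36)/(v^2 - v - 30)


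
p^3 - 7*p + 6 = (p - 2)*(p - 1)*(p + 3)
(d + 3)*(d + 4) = d^2 + 7*d + 12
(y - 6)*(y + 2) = y^2 - 4*y - 12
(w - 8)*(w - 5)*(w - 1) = w^3 - 14*w^2 + 53*w - 40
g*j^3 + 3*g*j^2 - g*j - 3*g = (j - 1)*(j + 3)*(g*j + g)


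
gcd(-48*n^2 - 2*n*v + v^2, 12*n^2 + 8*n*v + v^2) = 6*n + v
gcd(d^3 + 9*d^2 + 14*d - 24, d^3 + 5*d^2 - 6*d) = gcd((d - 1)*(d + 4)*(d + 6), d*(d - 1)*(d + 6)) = d^2 + 5*d - 6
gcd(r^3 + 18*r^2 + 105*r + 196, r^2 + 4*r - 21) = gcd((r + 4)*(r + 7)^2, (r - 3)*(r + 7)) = r + 7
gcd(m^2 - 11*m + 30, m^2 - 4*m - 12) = m - 6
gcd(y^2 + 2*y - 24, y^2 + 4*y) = 1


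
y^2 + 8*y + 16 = (y + 4)^2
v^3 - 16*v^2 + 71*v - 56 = (v - 8)*(v - 7)*(v - 1)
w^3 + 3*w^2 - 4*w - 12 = (w - 2)*(w + 2)*(w + 3)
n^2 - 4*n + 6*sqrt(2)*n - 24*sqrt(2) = (n - 4)*(n + 6*sqrt(2))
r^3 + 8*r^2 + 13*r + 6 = (r + 1)^2*(r + 6)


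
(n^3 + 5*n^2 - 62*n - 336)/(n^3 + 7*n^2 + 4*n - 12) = (n^2 - n - 56)/(n^2 + n - 2)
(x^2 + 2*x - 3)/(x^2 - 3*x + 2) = (x + 3)/(x - 2)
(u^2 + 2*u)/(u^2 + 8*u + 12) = u/(u + 6)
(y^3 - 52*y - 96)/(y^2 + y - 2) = (y^2 - 2*y - 48)/(y - 1)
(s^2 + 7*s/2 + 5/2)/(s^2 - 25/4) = 2*(s + 1)/(2*s - 5)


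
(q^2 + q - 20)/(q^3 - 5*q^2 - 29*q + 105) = (q - 4)/(q^2 - 10*q + 21)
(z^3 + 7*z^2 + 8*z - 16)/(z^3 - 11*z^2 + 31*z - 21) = (z^2 + 8*z + 16)/(z^2 - 10*z + 21)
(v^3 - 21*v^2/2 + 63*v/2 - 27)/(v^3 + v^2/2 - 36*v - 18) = (2*v^2 - 9*v + 9)/(2*v^2 + 13*v + 6)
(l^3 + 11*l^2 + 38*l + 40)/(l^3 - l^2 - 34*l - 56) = (l + 5)/(l - 7)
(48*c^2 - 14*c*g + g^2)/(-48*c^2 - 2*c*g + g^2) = (-6*c + g)/(6*c + g)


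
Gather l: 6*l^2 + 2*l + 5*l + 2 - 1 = 6*l^2 + 7*l + 1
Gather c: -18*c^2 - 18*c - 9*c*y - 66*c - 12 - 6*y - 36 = -18*c^2 + c*(-9*y - 84) - 6*y - 48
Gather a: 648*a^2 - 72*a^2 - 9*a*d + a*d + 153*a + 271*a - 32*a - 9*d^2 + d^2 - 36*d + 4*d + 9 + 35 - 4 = 576*a^2 + a*(392 - 8*d) - 8*d^2 - 32*d + 40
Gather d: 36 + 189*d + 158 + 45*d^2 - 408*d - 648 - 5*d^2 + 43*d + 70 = 40*d^2 - 176*d - 384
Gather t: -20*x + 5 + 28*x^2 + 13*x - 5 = 28*x^2 - 7*x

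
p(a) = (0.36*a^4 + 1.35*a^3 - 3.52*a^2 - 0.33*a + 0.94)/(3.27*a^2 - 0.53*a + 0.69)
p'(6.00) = 1.76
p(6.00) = 5.47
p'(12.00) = 3.07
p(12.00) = 19.96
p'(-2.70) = -0.08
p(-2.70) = -1.20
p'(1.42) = 0.57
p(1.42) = -0.20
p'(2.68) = 1.02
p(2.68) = 0.85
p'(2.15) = 0.88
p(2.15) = 0.35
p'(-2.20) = 0.08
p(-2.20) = -1.21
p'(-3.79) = -0.36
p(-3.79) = -0.96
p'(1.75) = 0.74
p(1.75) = 0.02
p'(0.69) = -0.99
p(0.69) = -0.23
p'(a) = (0.53 - 6.54*a)*(0.36*a^4 + 1.35*a^3 - 3.52*a^2 - 0.33*a + 0.94)/(3.27*a^2 - 0.53*a + 0.69)^2 + (1.44*a^3 + 4.05*a^2 - 7.04*a - 0.33)/(3.27*a^2 - 0.53*a + 0.69) = (2.3544*a^5 + 3.8421*a^4 - 0.4374*a^3 + 5.7392*a^2 - 11.0052*a + 0.2705)/(10.6929*a^4 - 3.4662*a^3 + 4.7935*a^2 - 0.7314*a + 0.4761)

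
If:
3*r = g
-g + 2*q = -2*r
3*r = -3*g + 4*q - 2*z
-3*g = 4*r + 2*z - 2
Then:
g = 2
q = 1/3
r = 2/3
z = -10/3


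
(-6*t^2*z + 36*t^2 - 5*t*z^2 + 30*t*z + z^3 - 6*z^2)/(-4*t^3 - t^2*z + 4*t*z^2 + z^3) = (-6*t*z + 36*t + z^2 - 6*z)/(-4*t^2 + 3*t*z + z^2)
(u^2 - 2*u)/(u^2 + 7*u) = (u - 2)/(u + 7)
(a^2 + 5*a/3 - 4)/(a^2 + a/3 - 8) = (3*a - 4)/(3*a - 8)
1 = 1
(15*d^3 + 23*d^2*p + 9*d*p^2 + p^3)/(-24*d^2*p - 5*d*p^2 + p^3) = (5*d^2 + 6*d*p + p^2)/(p*(-8*d + p))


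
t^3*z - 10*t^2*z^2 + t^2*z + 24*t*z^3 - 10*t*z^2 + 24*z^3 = (t - 6*z)*(t - 4*z)*(t*z + z)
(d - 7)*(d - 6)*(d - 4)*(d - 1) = d^4 - 18*d^3 + 111*d^2 - 262*d + 168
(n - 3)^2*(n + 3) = n^3 - 3*n^2 - 9*n + 27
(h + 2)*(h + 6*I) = h^2 + 2*h + 6*I*h + 12*I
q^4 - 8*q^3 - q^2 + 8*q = q*(q - 8)*(q - 1)*(q + 1)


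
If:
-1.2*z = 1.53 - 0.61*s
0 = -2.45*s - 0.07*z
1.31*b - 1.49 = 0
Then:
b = 1.14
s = 0.04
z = -1.26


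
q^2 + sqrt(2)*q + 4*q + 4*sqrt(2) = (q + 4)*(q + sqrt(2))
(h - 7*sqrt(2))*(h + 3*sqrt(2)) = h^2 - 4*sqrt(2)*h - 42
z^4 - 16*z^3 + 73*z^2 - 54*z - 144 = (z - 8)*(z - 6)*(z - 3)*(z + 1)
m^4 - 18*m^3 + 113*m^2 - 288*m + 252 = (m - 7)*(m - 6)*(m - 3)*(m - 2)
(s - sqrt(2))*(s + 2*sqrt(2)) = s^2 + sqrt(2)*s - 4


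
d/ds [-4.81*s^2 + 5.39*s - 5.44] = 5.39 - 9.62*s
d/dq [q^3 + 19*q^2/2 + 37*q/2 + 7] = 3*q^2 + 19*q + 37/2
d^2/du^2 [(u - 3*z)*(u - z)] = 2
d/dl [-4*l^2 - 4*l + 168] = -8*l - 4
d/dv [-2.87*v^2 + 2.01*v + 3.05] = 2.01 - 5.74*v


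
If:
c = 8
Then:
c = 8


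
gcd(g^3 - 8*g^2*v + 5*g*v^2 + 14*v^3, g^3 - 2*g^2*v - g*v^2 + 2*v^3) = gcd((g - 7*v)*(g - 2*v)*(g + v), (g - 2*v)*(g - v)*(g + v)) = -g^2 + g*v + 2*v^2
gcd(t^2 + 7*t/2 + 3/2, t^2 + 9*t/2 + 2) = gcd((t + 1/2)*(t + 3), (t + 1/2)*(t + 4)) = t + 1/2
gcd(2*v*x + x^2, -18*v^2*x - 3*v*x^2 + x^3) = x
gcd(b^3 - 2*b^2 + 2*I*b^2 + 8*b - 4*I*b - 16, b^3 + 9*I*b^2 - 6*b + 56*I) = b^2 + 2*I*b + 8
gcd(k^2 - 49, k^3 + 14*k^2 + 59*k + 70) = k + 7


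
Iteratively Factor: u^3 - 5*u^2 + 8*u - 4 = (u - 1)*(u^2 - 4*u + 4) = (u - 2)*(u - 1)*(u - 2)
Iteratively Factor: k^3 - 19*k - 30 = (k - 5)*(k^2 + 5*k + 6) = (k - 5)*(k + 3)*(k + 2)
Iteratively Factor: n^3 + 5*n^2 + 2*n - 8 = (n + 4)*(n^2 + n - 2) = (n - 1)*(n + 4)*(n + 2)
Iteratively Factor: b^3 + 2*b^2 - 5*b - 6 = (b + 1)*(b^2 + b - 6) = (b + 1)*(b + 3)*(b - 2)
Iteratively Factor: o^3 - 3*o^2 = (o)*(o^2 - 3*o) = o*(o - 3)*(o)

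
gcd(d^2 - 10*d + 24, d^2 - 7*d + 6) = d - 6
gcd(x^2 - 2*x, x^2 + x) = x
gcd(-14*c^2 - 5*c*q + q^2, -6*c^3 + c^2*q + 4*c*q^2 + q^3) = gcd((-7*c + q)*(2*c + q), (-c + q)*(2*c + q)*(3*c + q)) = 2*c + q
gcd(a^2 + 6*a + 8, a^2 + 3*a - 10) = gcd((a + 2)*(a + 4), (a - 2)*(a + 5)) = 1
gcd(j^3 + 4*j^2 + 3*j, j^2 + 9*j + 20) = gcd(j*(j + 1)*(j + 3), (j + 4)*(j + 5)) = 1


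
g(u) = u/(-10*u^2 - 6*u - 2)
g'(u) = u*(20*u + 6)/(-10*u^2 - 6*u - 2)^2 + 1/(-10*u^2 - 6*u - 2) = (5*u^2 - 1)/(2*(25*u^4 + 30*u^3 + 19*u^2 + 6*u + 1))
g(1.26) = -0.05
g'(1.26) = 0.02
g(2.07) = -0.04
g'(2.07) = 0.01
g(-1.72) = 0.08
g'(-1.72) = 0.06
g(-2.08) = 0.06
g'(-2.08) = 0.04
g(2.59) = -0.03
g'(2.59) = 0.01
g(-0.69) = 0.26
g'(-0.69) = 0.40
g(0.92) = -0.06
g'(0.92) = 0.03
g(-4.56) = 0.02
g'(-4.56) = 0.01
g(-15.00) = 0.01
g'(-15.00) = 0.00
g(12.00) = -0.00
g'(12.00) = 0.00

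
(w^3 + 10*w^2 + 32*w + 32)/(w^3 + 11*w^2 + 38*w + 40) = (w + 4)/(w + 5)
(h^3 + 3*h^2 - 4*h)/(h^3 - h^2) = (h + 4)/h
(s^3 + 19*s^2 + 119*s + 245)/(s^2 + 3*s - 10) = (s^2 + 14*s + 49)/(s - 2)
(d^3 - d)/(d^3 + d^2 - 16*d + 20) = (d^3 - d)/(d^3 + d^2 - 16*d + 20)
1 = 1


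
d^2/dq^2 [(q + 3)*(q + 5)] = 2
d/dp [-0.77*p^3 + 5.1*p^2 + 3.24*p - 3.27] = -2.31*p^2 + 10.2*p + 3.24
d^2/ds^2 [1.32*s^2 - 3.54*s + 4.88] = 2.64000000000000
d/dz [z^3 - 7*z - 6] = 3*z^2 - 7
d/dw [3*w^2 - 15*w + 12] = 6*w - 15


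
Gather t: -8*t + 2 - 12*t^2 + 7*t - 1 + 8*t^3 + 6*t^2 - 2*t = 8*t^3 - 6*t^2 - 3*t + 1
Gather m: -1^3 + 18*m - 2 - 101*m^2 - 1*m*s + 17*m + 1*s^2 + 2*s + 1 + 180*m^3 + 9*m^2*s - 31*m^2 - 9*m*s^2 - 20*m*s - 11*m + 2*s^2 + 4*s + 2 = 180*m^3 + m^2*(9*s - 132) + m*(-9*s^2 - 21*s + 24) + 3*s^2 + 6*s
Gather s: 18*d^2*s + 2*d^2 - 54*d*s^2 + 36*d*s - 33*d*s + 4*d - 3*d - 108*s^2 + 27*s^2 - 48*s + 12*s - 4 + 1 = 2*d^2 + d + s^2*(-54*d - 81) + s*(18*d^2 + 3*d - 36) - 3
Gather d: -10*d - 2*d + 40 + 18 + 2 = 60 - 12*d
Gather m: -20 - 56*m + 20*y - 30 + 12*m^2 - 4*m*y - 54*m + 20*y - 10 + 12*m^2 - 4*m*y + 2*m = 24*m^2 + m*(-8*y - 108) + 40*y - 60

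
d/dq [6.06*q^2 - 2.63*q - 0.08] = 12.12*q - 2.63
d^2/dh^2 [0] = 0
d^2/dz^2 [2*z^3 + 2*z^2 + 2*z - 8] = 12*z + 4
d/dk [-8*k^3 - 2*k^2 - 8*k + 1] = -24*k^2 - 4*k - 8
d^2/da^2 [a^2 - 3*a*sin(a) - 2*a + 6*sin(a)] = 3*a*sin(a) - 6*sqrt(2)*sin(a + pi/4) + 2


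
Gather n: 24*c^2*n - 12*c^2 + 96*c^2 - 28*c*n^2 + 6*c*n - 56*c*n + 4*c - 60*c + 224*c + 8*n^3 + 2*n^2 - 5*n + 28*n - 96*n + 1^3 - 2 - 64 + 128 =84*c^2 + 168*c + 8*n^3 + n^2*(2 - 28*c) + n*(24*c^2 - 50*c - 73) + 63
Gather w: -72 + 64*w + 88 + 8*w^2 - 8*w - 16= 8*w^2 + 56*w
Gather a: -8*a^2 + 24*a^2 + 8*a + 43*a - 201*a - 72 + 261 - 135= 16*a^2 - 150*a + 54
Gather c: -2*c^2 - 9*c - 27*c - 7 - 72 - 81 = -2*c^2 - 36*c - 160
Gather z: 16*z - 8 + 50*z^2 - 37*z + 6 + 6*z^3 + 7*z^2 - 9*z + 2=6*z^3 + 57*z^2 - 30*z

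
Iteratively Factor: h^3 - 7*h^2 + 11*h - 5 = (h - 5)*(h^2 - 2*h + 1) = (h - 5)*(h - 1)*(h - 1)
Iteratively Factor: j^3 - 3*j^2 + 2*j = (j - 1)*(j^2 - 2*j) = (j - 2)*(j - 1)*(j)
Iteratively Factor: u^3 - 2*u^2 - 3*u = (u + 1)*(u^2 - 3*u) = u*(u + 1)*(u - 3)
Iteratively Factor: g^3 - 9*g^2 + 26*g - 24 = (g - 3)*(g^2 - 6*g + 8) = (g - 3)*(g - 2)*(g - 4)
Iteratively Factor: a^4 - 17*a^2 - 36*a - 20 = (a - 5)*(a^3 + 5*a^2 + 8*a + 4) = (a - 5)*(a + 2)*(a^2 + 3*a + 2) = (a - 5)*(a + 1)*(a + 2)*(a + 2)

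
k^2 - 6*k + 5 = (k - 5)*(k - 1)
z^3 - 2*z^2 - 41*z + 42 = (z - 7)*(z - 1)*(z + 6)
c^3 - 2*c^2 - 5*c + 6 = (c - 3)*(c - 1)*(c + 2)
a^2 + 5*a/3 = a*(a + 5/3)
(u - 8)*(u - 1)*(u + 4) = u^3 - 5*u^2 - 28*u + 32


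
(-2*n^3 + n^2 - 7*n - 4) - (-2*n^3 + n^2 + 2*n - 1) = -9*n - 3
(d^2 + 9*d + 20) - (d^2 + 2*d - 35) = 7*d + 55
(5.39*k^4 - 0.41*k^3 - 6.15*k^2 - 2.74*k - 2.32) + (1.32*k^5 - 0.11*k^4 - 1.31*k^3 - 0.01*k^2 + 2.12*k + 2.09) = 1.32*k^5 + 5.28*k^4 - 1.72*k^3 - 6.16*k^2 - 0.62*k - 0.23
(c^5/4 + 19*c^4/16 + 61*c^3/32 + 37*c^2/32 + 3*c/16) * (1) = c^5/4 + 19*c^4/16 + 61*c^3/32 + 37*c^2/32 + 3*c/16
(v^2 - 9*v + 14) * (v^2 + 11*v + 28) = v^4 + 2*v^3 - 57*v^2 - 98*v + 392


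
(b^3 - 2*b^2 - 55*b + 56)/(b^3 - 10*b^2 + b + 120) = (b^2 + 6*b - 7)/(b^2 - 2*b - 15)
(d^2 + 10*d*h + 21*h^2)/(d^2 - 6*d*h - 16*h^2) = (d^2 + 10*d*h + 21*h^2)/(d^2 - 6*d*h - 16*h^2)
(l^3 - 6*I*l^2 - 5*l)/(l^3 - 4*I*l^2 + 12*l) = (l^2 - 6*I*l - 5)/(l^2 - 4*I*l + 12)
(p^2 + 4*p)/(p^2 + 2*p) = (p + 4)/(p + 2)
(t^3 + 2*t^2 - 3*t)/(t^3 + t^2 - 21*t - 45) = t*(t - 1)/(t^2 - 2*t - 15)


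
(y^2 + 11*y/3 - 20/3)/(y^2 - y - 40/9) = 3*(-3*y^2 - 11*y + 20)/(-9*y^2 + 9*y + 40)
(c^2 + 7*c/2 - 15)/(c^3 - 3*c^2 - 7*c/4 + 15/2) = 2*(c + 6)/(2*c^2 - c - 6)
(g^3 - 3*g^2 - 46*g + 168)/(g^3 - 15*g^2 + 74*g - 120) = (g + 7)/(g - 5)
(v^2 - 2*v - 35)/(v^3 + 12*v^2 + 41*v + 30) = (v - 7)/(v^2 + 7*v + 6)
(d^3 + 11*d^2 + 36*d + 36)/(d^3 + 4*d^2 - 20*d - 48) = (d + 3)/(d - 4)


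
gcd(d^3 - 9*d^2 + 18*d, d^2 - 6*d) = d^2 - 6*d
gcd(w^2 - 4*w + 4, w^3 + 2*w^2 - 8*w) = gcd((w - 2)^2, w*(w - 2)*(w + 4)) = w - 2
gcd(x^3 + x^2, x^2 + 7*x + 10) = 1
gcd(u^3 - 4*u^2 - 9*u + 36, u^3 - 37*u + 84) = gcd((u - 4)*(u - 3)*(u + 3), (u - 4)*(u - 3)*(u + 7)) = u^2 - 7*u + 12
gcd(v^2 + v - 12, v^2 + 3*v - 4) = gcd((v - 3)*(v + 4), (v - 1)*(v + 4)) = v + 4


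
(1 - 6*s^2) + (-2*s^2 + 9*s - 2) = -8*s^2 + 9*s - 1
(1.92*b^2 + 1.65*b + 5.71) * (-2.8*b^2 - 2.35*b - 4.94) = -5.376*b^4 - 9.132*b^3 - 29.3503*b^2 - 21.5695*b - 28.2074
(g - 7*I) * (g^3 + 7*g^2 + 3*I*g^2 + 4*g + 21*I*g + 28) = g^4 + 7*g^3 - 4*I*g^3 + 25*g^2 - 28*I*g^2 + 175*g - 28*I*g - 196*I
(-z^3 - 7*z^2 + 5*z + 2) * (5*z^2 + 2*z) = -5*z^5 - 37*z^4 + 11*z^3 + 20*z^2 + 4*z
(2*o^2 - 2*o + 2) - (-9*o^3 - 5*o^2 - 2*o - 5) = 9*o^3 + 7*o^2 + 7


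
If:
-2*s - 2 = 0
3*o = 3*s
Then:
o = -1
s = -1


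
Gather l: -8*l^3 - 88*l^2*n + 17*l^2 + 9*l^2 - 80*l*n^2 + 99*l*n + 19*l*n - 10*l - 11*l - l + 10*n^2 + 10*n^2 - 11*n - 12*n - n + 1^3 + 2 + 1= -8*l^3 + l^2*(26 - 88*n) + l*(-80*n^2 + 118*n - 22) + 20*n^2 - 24*n + 4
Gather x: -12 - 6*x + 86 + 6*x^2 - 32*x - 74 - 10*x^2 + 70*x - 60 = -4*x^2 + 32*x - 60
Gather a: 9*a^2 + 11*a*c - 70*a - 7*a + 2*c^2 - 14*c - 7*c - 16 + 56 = 9*a^2 + a*(11*c - 77) + 2*c^2 - 21*c + 40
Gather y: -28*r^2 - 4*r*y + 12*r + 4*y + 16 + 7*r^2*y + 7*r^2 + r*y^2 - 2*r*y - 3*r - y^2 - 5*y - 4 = -21*r^2 + 9*r + y^2*(r - 1) + y*(7*r^2 - 6*r - 1) + 12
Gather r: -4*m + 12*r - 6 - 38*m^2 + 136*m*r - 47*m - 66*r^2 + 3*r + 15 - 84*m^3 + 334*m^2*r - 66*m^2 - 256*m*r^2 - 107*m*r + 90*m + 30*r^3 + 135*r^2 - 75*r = -84*m^3 - 104*m^2 + 39*m + 30*r^3 + r^2*(69 - 256*m) + r*(334*m^2 + 29*m - 60) + 9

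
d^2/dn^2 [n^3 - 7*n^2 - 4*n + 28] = 6*n - 14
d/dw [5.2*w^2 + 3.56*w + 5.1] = 10.4*w + 3.56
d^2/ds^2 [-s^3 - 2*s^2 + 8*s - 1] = -6*s - 4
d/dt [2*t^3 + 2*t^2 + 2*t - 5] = 6*t^2 + 4*t + 2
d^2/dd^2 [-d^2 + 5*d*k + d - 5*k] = -2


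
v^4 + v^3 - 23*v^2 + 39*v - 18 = (v - 3)*(v - 1)^2*(v + 6)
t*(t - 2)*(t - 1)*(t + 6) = t^4 + 3*t^3 - 16*t^2 + 12*t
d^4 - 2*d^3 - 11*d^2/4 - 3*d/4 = d*(d - 3)*(d + 1/2)^2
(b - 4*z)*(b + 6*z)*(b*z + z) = b^3*z + 2*b^2*z^2 + b^2*z - 24*b*z^3 + 2*b*z^2 - 24*z^3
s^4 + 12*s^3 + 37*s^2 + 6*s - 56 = (s - 1)*(s + 2)*(s + 4)*(s + 7)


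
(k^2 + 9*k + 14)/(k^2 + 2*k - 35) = (k + 2)/(k - 5)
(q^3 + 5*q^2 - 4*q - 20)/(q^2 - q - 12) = (-q^3 - 5*q^2 + 4*q + 20)/(-q^2 + q + 12)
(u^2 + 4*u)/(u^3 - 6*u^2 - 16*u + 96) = u/(u^2 - 10*u + 24)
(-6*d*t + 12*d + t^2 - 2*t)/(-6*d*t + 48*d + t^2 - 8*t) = (t - 2)/(t - 8)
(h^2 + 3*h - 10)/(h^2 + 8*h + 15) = (h - 2)/(h + 3)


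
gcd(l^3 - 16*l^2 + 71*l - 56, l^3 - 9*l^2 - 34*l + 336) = l^2 - 15*l + 56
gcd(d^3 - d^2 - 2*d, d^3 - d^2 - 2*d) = d^3 - d^2 - 2*d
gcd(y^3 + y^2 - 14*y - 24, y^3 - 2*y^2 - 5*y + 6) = y + 2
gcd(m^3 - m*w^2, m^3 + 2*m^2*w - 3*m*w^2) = -m^2 + m*w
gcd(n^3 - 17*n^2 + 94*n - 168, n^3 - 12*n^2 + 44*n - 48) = n^2 - 10*n + 24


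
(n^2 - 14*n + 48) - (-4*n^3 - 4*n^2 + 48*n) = 4*n^3 + 5*n^2 - 62*n + 48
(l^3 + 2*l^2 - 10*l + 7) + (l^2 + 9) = l^3 + 3*l^2 - 10*l + 16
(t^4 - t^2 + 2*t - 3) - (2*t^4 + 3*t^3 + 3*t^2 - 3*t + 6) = -t^4 - 3*t^3 - 4*t^2 + 5*t - 9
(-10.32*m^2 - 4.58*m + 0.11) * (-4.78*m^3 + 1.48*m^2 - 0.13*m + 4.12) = 49.3296*m^5 + 6.6188*m^4 - 5.9626*m^3 - 41.7602*m^2 - 18.8839*m + 0.4532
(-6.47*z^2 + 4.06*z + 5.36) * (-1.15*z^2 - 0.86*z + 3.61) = 7.4405*z^4 + 0.8952*z^3 - 33.0123*z^2 + 10.047*z + 19.3496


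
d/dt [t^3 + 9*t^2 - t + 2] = 3*t^2 + 18*t - 1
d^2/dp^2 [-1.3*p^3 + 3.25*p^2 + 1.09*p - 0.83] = 6.5 - 7.8*p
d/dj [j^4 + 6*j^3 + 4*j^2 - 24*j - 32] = 4*j^3 + 18*j^2 + 8*j - 24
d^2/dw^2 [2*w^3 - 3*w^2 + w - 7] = 12*w - 6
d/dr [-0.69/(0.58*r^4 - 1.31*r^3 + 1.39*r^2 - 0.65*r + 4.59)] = (1.6008*r^3 - 2.7117*r^2 + 1.9182*r - 0.4485)/(0.58*r^4 - 1.31*r^3 + 1.39*r^2 - 0.65*r + 4.59)^2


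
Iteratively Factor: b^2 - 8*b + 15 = (b - 3)*(b - 5)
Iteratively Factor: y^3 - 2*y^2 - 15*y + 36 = (y + 4)*(y^2 - 6*y + 9) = (y - 3)*(y + 4)*(y - 3)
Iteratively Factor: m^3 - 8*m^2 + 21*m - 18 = (m - 3)*(m^2 - 5*m + 6) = (m - 3)*(m - 2)*(m - 3)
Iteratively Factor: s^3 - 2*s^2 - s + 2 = (s - 2)*(s^2 - 1) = (s - 2)*(s - 1)*(s + 1)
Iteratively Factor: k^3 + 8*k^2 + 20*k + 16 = (k + 2)*(k^2 + 6*k + 8) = (k + 2)^2*(k + 4)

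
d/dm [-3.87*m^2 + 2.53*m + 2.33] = 2.53 - 7.74*m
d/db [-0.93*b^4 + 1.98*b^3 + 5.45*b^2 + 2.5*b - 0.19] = -3.72*b^3 + 5.94*b^2 + 10.9*b + 2.5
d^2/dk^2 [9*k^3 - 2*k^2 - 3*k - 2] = 54*k - 4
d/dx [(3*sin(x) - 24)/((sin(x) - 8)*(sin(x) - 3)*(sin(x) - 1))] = 6*(2 - sin(x))*cos(x)/((sin(x) - 3)^2*(sin(x) - 1)^2)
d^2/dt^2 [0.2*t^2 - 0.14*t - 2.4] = 0.400000000000000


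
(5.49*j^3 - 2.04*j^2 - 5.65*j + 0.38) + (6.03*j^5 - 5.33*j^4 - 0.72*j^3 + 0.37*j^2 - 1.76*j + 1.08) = 6.03*j^5 - 5.33*j^4 + 4.77*j^3 - 1.67*j^2 - 7.41*j + 1.46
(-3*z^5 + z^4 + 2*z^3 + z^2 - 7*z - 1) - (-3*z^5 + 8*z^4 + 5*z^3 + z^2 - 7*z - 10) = -7*z^4 - 3*z^3 + 9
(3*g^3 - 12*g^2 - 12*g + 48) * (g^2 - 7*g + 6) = 3*g^5 - 33*g^4 + 90*g^3 + 60*g^2 - 408*g + 288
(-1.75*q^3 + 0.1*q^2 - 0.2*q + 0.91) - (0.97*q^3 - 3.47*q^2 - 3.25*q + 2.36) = -2.72*q^3 + 3.57*q^2 + 3.05*q - 1.45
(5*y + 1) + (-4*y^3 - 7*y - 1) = -4*y^3 - 2*y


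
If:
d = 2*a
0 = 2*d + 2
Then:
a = -1/2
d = -1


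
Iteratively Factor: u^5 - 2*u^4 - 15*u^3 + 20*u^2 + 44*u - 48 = (u - 4)*(u^4 + 2*u^3 - 7*u^2 - 8*u + 12) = (u - 4)*(u - 1)*(u^3 + 3*u^2 - 4*u - 12) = (u - 4)*(u - 1)*(u + 2)*(u^2 + u - 6) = (u - 4)*(u - 2)*(u - 1)*(u + 2)*(u + 3)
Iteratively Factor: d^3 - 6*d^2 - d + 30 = (d + 2)*(d^2 - 8*d + 15) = (d - 5)*(d + 2)*(d - 3)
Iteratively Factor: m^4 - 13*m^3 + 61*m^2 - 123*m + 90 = (m - 2)*(m^3 - 11*m^2 + 39*m - 45) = (m - 3)*(m - 2)*(m^2 - 8*m + 15) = (m - 3)^2*(m - 2)*(m - 5)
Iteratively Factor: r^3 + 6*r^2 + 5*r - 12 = (r + 4)*(r^2 + 2*r - 3) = (r - 1)*(r + 4)*(r + 3)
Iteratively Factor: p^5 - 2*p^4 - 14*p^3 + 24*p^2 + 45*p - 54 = (p - 3)*(p^4 + p^3 - 11*p^2 - 9*p + 18) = (p - 3)*(p + 2)*(p^3 - p^2 - 9*p + 9) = (p - 3)*(p - 1)*(p + 2)*(p^2 - 9) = (p - 3)^2*(p - 1)*(p + 2)*(p + 3)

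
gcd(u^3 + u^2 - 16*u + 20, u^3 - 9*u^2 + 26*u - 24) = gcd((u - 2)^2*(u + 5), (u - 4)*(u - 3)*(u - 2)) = u - 2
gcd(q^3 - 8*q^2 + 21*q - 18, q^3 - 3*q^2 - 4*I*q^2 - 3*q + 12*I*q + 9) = q - 3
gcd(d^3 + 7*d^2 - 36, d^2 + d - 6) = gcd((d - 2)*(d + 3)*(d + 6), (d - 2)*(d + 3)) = d^2 + d - 6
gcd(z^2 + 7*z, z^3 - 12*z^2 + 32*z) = z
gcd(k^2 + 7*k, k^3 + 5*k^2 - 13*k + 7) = k + 7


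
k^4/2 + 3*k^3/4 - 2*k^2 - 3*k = k*(k/2 + 1)*(k - 2)*(k + 3/2)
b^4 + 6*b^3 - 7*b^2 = b^2*(b - 1)*(b + 7)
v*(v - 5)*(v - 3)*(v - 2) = v^4 - 10*v^3 + 31*v^2 - 30*v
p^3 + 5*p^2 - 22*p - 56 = (p - 4)*(p + 2)*(p + 7)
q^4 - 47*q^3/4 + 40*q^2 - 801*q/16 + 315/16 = (q - 7)*(q - 5/2)*(q - 3/2)*(q - 3/4)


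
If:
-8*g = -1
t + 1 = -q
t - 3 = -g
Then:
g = 1/8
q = -31/8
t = 23/8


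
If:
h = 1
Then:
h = 1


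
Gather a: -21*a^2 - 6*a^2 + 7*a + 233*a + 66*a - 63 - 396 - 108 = -27*a^2 + 306*a - 567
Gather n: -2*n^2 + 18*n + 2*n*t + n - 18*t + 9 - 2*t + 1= -2*n^2 + n*(2*t + 19) - 20*t + 10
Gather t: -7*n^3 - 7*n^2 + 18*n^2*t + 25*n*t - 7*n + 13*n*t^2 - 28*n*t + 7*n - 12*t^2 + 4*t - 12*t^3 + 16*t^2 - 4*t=-7*n^3 - 7*n^2 - 12*t^3 + t^2*(13*n + 4) + t*(18*n^2 - 3*n)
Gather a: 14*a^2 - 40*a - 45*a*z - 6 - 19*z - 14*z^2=14*a^2 + a*(-45*z - 40) - 14*z^2 - 19*z - 6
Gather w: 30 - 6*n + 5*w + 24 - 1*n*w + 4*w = -6*n + w*(9 - n) + 54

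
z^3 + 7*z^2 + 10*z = z*(z + 2)*(z + 5)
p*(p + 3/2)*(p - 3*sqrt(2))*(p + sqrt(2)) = p^4 - 2*sqrt(2)*p^3 + 3*p^3/2 - 6*p^2 - 3*sqrt(2)*p^2 - 9*p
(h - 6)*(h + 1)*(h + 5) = h^3 - 31*h - 30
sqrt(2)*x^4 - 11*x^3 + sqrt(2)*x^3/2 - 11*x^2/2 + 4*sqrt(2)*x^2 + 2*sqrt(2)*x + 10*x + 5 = (x - 5*sqrt(2))*(x - sqrt(2))*(x + sqrt(2)/2)*(sqrt(2)*x + sqrt(2)/2)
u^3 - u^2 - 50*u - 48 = (u - 8)*(u + 1)*(u + 6)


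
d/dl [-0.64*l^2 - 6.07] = -1.28*l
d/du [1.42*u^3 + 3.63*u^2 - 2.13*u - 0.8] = 4.26*u^2 + 7.26*u - 2.13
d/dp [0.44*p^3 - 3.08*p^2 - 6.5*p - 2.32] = 1.32*p^2 - 6.16*p - 6.5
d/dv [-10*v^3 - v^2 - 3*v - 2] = -30*v^2 - 2*v - 3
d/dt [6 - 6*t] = -6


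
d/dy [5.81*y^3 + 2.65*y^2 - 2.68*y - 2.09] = 17.43*y^2 + 5.3*y - 2.68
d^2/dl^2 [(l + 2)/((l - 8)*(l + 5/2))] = 8*(2*l^3 + 12*l^2 + 54*l - 19)/(8*l^6 - 132*l^5 + 246*l^4 + 3949*l^3 - 4920*l^2 - 52800*l - 64000)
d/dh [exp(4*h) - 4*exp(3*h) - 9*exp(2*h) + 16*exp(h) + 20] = (4*exp(3*h) - 12*exp(2*h) - 18*exp(h) + 16)*exp(h)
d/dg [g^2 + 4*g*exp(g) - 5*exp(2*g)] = 4*g*exp(g) + 2*g - 10*exp(2*g) + 4*exp(g)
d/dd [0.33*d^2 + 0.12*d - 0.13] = 0.66*d + 0.12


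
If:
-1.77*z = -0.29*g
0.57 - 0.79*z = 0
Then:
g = 4.40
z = 0.72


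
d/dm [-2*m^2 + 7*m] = 7 - 4*m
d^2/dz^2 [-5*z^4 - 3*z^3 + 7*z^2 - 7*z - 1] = -60*z^2 - 18*z + 14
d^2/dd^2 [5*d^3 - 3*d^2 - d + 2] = 30*d - 6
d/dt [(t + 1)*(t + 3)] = 2*t + 4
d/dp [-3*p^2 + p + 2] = 1 - 6*p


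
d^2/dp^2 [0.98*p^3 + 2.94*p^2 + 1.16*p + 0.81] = 5.88*p + 5.88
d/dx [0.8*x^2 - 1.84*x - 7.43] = 1.6*x - 1.84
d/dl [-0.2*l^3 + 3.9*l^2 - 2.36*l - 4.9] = -0.6*l^2 + 7.8*l - 2.36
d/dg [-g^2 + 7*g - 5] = 7 - 2*g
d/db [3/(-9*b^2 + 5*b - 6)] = 3*(18*b - 5)/(9*b^2 - 5*b + 6)^2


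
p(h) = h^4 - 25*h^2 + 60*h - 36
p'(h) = 4*h^3 - 50*h + 60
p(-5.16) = -302.32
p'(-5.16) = -231.55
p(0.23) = -23.52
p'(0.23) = 48.55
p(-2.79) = -337.41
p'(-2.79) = 112.63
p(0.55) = -10.47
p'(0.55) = 33.17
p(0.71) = -5.75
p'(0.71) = 25.93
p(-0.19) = -48.30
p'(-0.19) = 69.47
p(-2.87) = -346.28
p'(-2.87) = 108.94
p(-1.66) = -196.90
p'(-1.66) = 124.70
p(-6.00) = 0.00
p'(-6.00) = -504.00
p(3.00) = 0.00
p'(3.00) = 18.00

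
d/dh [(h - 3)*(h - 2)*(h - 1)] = 3*h^2 - 12*h + 11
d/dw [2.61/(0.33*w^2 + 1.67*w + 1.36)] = (-1.7226*w - 4.3587)/(0.33*w^2 + 1.67*w + 1.36)^2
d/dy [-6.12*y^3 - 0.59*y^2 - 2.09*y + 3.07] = -18.36*y^2 - 1.18*y - 2.09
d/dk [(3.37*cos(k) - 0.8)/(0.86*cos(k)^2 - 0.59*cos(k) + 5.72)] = (2.8982*cos(k)^2 - 1.376*cos(k) - 18.8044)*sin(k)/(0.7396*cos(k)^4 - 1.0148*cos(k)^3 + 10.1865*cos(k)^2 - 6.7496*cos(k) + 32.7184)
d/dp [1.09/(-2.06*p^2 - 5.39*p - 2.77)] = (4.4908*p + 5.8751)/(2.06*p^2 + 5.39*p + 2.77)^2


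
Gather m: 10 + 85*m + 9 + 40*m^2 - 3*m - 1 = 40*m^2 + 82*m + 18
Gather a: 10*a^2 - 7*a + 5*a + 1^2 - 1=10*a^2 - 2*a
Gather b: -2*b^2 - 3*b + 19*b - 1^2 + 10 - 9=-2*b^2 + 16*b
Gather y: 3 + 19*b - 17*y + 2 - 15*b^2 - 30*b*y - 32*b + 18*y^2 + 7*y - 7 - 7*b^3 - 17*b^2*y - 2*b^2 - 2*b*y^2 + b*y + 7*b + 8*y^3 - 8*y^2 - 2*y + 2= -7*b^3 - 17*b^2 - 6*b + 8*y^3 + y^2*(10 - 2*b) + y*(-17*b^2 - 29*b - 12)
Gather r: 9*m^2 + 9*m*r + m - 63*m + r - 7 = 9*m^2 - 62*m + r*(9*m + 1) - 7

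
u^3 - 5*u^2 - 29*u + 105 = (u - 7)*(u - 3)*(u + 5)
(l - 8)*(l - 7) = l^2 - 15*l + 56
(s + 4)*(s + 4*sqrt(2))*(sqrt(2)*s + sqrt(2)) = sqrt(2)*s^3 + 5*sqrt(2)*s^2 + 8*s^2 + 4*sqrt(2)*s + 40*s + 32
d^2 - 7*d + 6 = (d - 6)*(d - 1)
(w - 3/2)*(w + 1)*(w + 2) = w^3 + 3*w^2/2 - 5*w/2 - 3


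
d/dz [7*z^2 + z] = 14*z + 1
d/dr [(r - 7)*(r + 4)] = 2*r - 3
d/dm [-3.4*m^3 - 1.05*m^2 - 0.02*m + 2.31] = -10.2*m^2 - 2.1*m - 0.02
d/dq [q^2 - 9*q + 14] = 2*q - 9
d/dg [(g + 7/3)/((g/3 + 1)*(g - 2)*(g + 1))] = (-6*g^3 - 27*g^2 - 28*g + 17)/(g^6 + 4*g^5 - 6*g^4 - 32*g^3 + g^2 + 60*g + 36)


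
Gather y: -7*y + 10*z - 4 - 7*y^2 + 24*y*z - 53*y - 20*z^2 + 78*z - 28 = -7*y^2 + y*(24*z - 60) - 20*z^2 + 88*z - 32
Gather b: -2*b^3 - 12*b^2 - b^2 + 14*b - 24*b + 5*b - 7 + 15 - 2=-2*b^3 - 13*b^2 - 5*b + 6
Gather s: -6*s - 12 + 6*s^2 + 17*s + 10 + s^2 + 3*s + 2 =7*s^2 + 14*s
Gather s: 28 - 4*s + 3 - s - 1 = 30 - 5*s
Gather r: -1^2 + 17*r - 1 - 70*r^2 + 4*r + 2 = -70*r^2 + 21*r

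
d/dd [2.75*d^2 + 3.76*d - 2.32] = 5.5*d + 3.76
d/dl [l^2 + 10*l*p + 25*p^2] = 2*l + 10*p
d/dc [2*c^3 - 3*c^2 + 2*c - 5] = 6*c^2 - 6*c + 2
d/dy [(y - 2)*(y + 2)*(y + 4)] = 3*y^2 + 8*y - 4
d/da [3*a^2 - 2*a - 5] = 6*a - 2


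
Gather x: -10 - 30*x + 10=-30*x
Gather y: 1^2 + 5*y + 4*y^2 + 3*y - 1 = 4*y^2 + 8*y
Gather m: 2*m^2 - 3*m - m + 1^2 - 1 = 2*m^2 - 4*m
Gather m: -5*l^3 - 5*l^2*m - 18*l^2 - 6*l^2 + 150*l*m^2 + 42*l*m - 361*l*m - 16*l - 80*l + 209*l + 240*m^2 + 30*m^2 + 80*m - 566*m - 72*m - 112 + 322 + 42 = -5*l^3 - 24*l^2 + 113*l + m^2*(150*l + 270) + m*(-5*l^2 - 319*l - 558) + 252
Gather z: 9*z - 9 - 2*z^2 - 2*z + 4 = -2*z^2 + 7*z - 5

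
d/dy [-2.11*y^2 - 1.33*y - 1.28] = -4.22*y - 1.33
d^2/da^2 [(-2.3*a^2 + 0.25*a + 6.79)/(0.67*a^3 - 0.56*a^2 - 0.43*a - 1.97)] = (-2.06494*a^6 + 0.673350000000003*a^5 + 32.037792*a^4 - 81.853978*a^3 + 20.22273*a^2 + 61.928118*a - 30.746204)/(0.300763*a^9 - 0.754152*a^8 + 0.0512550000000001*a^7 - 1.860599*a^6 + 4.401969*a^5 + 1.241334*a^4 + 4.874846*a^3 - 7.612671*a^2 - 5.006361*a - 7.645373)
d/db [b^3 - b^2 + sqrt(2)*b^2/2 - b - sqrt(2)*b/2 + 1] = 3*b^2 - 2*b + sqrt(2)*b - 1 - sqrt(2)/2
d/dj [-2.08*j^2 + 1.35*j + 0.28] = 1.35 - 4.16*j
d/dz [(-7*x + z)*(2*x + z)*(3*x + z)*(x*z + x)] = x*(-42*x^3 - 58*x^2*z - 29*x^2 - 6*x*z^2 - 4*x*z + 4*z^3 + 3*z^2)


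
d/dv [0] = 0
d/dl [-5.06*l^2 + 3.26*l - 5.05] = 3.26 - 10.12*l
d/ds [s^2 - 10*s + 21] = 2*s - 10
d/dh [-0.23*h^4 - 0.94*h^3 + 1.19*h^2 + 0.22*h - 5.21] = -0.92*h^3 - 2.82*h^2 + 2.38*h + 0.22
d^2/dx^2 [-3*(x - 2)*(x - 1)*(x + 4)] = -18*x - 6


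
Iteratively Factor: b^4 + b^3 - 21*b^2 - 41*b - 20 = (b + 4)*(b^3 - 3*b^2 - 9*b - 5) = (b + 1)*(b + 4)*(b^2 - 4*b - 5) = (b - 5)*(b + 1)*(b + 4)*(b + 1)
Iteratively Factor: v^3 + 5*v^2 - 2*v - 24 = (v - 2)*(v^2 + 7*v + 12) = (v - 2)*(v + 4)*(v + 3)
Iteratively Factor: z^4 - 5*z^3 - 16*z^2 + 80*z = (z + 4)*(z^3 - 9*z^2 + 20*z) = (z - 5)*(z + 4)*(z^2 - 4*z) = z*(z - 5)*(z + 4)*(z - 4)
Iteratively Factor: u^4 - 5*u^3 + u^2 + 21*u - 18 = (u - 3)*(u^3 - 2*u^2 - 5*u + 6) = (u - 3)*(u - 1)*(u^2 - u - 6) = (u - 3)^2*(u - 1)*(u + 2)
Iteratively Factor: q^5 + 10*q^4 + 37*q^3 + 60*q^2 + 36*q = (q + 3)*(q^4 + 7*q^3 + 16*q^2 + 12*q) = q*(q + 3)*(q^3 + 7*q^2 + 16*q + 12) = q*(q + 2)*(q + 3)*(q^2 + 5*q + 6) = q*(q + 2)^2*(q + 3)*(q + 3)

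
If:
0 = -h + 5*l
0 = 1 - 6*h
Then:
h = 1/6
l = 1/30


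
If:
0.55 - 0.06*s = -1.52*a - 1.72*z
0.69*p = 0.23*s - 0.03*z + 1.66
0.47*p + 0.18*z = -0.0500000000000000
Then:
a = -1.17178294951069*z - 0.659337114757291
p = -0.382978723404255*z - 0.106382978723404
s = -1.01850138760407*z - 7.53654024051804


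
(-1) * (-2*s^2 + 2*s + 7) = 2*s^2 - 2*s - 7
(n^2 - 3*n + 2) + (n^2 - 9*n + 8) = 2*n^2 - 12*n + 10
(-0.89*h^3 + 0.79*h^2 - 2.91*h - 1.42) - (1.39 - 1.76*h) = -0.89*h^3 + 0.79*h^2 - 1.15*h - 2.81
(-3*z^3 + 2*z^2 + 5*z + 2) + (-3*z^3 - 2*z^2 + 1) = -6*z^3 + 5*z + 3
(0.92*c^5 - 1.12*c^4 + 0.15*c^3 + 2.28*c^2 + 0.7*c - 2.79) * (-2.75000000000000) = -2.53*c^5 + 3.08*c^4 - 0.4125*c^3 - 6.27*c^2 - 1.925*c + 7.6725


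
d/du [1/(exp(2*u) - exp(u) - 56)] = (1 - 2*exp(u))*exp(u)/(-exp(2*u) + exp(u) + 56)^2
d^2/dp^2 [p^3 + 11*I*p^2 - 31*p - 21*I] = 6*p + 22*I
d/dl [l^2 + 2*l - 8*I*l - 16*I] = 2*l + 2 - 8*I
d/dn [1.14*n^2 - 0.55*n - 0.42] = 2.28*n - 0.55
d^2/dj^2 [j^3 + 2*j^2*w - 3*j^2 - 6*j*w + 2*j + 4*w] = 6*j + 4*w - 6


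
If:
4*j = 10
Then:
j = 5/2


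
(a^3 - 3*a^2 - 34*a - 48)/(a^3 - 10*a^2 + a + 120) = (a + 2)/(a - 5)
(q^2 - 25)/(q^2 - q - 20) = (q + 5)/(q + 4)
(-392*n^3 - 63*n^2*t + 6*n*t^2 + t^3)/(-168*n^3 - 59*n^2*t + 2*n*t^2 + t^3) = (7*n + t)/(3*n + t)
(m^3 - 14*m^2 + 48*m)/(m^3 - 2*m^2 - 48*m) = (m - 6)/(m + 6)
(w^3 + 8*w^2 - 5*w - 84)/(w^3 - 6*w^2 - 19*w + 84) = (w + 7)/(w - 7)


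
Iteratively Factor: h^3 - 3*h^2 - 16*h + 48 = (h - 4)*(h^2 + h - 12) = (h - 4)*(h - 3)*(h + 4)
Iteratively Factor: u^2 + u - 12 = (u + 4)*(u - 3)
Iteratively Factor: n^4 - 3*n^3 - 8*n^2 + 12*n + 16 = (n + 2)*(n^3 - 5*n^2 + 2*n + 8) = (n + 1)*(n + 2)*(n^2 - 6*n + 8) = (n - 4)*(n + 1)*(n + 2)*(n - 2)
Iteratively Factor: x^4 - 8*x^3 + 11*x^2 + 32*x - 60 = (x + 2)*(x^3 - 10*x^2 + 31*x - 30) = (x - 3)*(x + 2)*(x^2 - 7*x + 10) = (x - 3)*(x - 2)*(x + 2)*(x - 5)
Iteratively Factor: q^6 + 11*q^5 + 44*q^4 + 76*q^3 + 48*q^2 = (q + 2)*(q^5 + 9*q^4 + 26*q^3 + 24*q^2) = (q + 2)*(q + 3)*(q^4 + 6*q^3 + 8*q^2) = (q + 2)^2*(q + 3)*(q^3 + 4*q^2) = q*(q + 2)^2*(q + 3)*(q^2 + 4*q) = q^2*(q + 2)^2*(q + 3)*(q + 4)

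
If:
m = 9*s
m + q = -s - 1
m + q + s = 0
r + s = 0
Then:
No Solution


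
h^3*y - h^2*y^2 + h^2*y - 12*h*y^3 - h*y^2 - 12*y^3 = (h - 4*y)*(h + 3*y)*(h*y + y)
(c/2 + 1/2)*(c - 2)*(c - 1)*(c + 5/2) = c^4/2 + c^3/4 - 3*c^2 - c/4 + 5/2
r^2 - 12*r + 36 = (r - 6)^2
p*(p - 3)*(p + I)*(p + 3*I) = p^4 - 3*p^3 + 4*I*p^3 - 3*p^2 - 12*I*p^2 + 9*p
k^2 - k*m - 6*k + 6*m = (k - 6)*(k - m)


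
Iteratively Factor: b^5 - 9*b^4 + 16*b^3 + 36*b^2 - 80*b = (b - 2)*(b^4 - 7*b^3 + 2*b^2 + 40*b) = b*(b - 2)*(b^3 - 7*b^2 + 2*b + 40) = b*(b - 5)*(b - 2)*(b^2 - 2*b - 8) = b*(b - 5)*(b - 2)*(b + 2)*(b - 4)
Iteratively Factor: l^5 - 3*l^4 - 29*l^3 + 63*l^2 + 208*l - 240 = (l - 5)*(l^4 + 2*l^3 - 19*l^2 - 32*l + 48) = (l - 5)*(l - 1)*(l^3 + 3*l^2 - 16*l - 48) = (l - 5)*(l - 1)*(l + 3)*(l^2 - 16) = (l - 5)*(l - 4)*(l - 1)*(l + 3)*(l + 4)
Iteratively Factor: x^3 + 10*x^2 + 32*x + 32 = (x + 2)*(x^2 + 8*x + 16) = (x + 2)*(x + 4)*(x + 4)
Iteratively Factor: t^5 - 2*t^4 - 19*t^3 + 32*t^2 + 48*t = (t + 4)*(t^4 - 6*t^3 + 5*t^2 + 12*t) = (t - 3)*(t + 4)*(t^3 - 3*t^2 - 4*t) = (t - 3)*(t + 1)*(t + 4)*(t^2 - 4*t) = t*(t - 3)*(t + 1)*(t + 4)*(t - 4)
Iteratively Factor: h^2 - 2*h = (h - 2)*(h)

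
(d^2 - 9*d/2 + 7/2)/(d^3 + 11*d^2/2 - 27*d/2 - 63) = (d - 1)/(d^2 + 9*d + 18)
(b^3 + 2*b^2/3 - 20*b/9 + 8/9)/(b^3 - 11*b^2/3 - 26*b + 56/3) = (3*b^2 + 4*b - 4)/(3*(b^2 - 3*b - 28))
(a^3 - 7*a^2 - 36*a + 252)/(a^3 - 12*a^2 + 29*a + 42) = (a + 6)/(a + 1)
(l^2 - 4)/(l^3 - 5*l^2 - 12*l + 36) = (l + 2)/(l^2 - 3*l - 18)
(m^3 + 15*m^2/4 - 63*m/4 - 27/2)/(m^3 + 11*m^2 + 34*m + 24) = (4*m^2 - 9*m - 9)/(4*(m^2 + 5*m + 4))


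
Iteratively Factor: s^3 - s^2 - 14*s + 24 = (s - 2)*(s^2 + s - 12) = (s - 3)*(s - 2)*(s + 4)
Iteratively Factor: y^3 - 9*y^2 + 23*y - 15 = (y - 3)*(y^2 - 6*y + 5) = (y - 3)*(y - 1)*(y - 5)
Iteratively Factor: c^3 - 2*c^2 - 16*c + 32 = (c + 4)*(c^2 - 6*c + 8) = (c - 2)*(c + 4)*(c - 4)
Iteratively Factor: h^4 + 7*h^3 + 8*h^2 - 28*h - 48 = (h + 4)*(h^3 + 3*h^2 - 4*h - 12) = (h - 2)*(h + 4)*(h^2 + 5*h + 6) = (h - 2)*(h + 2)*(h + 4)*(h + 3)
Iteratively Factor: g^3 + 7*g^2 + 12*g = (g + 4)*(g^2 + 3*g) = g*(g + 4)*(g + 3)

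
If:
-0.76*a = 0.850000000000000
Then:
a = -1.12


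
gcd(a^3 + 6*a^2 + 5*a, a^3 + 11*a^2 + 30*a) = a^2 + 5*a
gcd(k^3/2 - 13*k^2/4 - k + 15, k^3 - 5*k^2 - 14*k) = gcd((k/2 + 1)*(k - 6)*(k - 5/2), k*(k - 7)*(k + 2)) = k + 2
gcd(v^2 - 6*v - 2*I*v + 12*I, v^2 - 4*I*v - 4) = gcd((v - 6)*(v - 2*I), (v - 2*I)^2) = v - 2*I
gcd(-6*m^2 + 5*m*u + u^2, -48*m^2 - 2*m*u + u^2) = 6*m + u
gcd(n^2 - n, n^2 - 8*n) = n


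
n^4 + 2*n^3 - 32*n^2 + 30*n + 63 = (n - 3)^2*(n + 1)*(n + 7)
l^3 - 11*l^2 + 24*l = l*(l - 8)*(l - 3)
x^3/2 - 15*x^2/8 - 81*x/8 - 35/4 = (x/2 + 1)*(x - 7)*(x + 5/4)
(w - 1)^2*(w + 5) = w^3 + 3*w^2 - 9*w + 5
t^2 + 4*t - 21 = (t - 3)*(t + 7)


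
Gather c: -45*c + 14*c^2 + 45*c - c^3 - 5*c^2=-c^3 + 9*c^2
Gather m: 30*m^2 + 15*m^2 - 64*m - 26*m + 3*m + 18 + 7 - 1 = 45*m^2 - 87*m + 24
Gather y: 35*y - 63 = 35*y - 63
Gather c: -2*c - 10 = -2*c - 10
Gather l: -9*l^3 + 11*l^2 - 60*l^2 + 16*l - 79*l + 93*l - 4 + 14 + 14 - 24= -9*l^3 - 49*l^2 + 30*l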